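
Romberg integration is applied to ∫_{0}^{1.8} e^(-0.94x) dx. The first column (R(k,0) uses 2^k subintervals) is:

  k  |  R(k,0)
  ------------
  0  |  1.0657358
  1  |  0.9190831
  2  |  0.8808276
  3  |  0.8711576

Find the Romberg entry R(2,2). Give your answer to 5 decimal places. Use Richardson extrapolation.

Richardson extrapolation on the trapezoidal column (denominator 4−1=3):
R(1,1) = (4·0.9190831 − 1.0657358) / 3 = 0.8701989
R(2,1) = (4·0.8808276 − 0.9190831) / 3 = 0.8680758
R(2,2) = (16·0.8680758 − 0.8701989) / 15 = 0.8679343
(Column j=1 coincides with Simpson's rule on the same nodes.)

0.86793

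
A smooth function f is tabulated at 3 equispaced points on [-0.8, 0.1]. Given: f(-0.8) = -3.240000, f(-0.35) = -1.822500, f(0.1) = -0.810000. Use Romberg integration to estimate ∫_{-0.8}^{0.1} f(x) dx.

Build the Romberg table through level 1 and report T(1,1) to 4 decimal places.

T(0,0) (trapezoid, 1 panel, h=0.9000): -1.822500
T(1,0) (trapezoid, 2 panels, h=0.4500): -1.731375
T(1,1) = -1.731375 + (-1.731375 − (-1.822500))/3 = -1.701000

-1.7010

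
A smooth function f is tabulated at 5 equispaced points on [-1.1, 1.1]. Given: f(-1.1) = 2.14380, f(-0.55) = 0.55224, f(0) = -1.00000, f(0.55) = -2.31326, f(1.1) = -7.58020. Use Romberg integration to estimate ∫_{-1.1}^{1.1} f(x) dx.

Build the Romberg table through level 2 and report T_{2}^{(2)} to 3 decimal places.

-2.601

T_{0}^{(0)} (trapezoid, 1 panel, h=2.2000): -5.98004
T_{1}^{(0)} (trapezoid, 2 panels, h=1.1000): -4.09002
T_{2}^{(0)} (trapezoid, 4 panels, h=0.5500): -3.01357
T_{1}^{(1)} = -4.09002 + (-4.09002 − (-5.98004))/3 = -3.46001
T_{2}^{(1)} = -3.01357 + (-3.01357 − (-4.09002))/3 = -2.65475
T_{2}^{(2)} = -2.65475 + (-2.65475 − (-3.46001))/15 = -2.60107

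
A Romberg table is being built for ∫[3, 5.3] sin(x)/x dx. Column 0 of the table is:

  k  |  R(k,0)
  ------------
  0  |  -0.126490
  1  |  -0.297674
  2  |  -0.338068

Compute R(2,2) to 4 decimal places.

-0.3513

Richardson extrapolation on the trapezoidal column (denominator 4−1=3):
R(1,1) = (4·(-0.297674) − (-0.126490)) / 3 = -0.354735
R(2,1) = -0.338068 + (-0.338068 − (-0.297674))/3 = -0.351533
R(2,2) = -0.351533 + (-0.351533 − (-0.354735))/15 = -0.351320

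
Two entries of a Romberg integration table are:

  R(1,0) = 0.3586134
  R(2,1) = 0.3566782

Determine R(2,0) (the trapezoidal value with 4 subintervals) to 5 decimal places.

From R(2,1) = (4·R(2,0) − R(1,0))/3, solve for R(2,0):
4·R(2,0) = 3·0.3566782 + 0.3586134 = 1.4286480
R(2,0) = 0.3571620

0.35716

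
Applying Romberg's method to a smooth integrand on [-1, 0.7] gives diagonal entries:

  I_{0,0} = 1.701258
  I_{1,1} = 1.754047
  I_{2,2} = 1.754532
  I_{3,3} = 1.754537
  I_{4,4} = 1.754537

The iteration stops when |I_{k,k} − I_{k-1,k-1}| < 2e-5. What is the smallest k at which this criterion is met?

k = 3

|I_{1,1} − I_{0,0}| = 0.052789 ≥ 2e-5
|I_{2,2} − I_{1,1}| = 0.000485 ≥ 2e-5
|I_{3,3} − I_{2,2}| = 0.000005 < 2e-5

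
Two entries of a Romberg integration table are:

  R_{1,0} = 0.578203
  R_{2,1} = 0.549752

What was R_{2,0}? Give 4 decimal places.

0.5569

From R_{2,1} = (4·R_{2,0} − R_{1,0})/3, solve for R_{2,0}:
4·R_{2,0} = 3·0.549752 + 0.578203 = 2.227459
R_{2,0} = 0.556865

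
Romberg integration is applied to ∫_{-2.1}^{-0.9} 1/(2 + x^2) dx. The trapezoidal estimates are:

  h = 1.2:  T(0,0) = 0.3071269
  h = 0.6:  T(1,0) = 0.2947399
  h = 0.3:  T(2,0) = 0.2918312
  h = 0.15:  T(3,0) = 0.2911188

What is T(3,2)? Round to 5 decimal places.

0.29088

T(2,1) = (4·0.2918312 − 0.2947399) / 3 = 0.2908616
T(3,1) = (4·0.2911188 − 0.2918312) / 3 = 0.2908813
T(3,2) = 0.2908813 + (0.2908813 − 0.2908616)/15 = 0.2908826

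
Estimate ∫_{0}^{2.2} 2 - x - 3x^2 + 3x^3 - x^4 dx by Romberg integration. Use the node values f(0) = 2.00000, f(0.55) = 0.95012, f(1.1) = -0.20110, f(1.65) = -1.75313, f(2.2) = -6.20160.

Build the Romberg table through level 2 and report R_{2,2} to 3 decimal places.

R_{0,0} (trapezoid, 1 panel, h=2.2000): -4.62176
R_{1,0} (trapezoid, 2 panels, h=1.1000): -2.53209
R_{2,0} (trapezoid, 4 panels, h=0.5500): -1.70770
R_{1,1} = -2.53209 + (-2.53209 − (-4.62176))/3 = -1.83553
R_{2,1} = -1.70770 + (-1.70770 − (-2.53209))/3 = -1.43290
R_{2,2} = -1.43290 + (-1.43290 − (-1.83553))/15 = -1.40606

-1.406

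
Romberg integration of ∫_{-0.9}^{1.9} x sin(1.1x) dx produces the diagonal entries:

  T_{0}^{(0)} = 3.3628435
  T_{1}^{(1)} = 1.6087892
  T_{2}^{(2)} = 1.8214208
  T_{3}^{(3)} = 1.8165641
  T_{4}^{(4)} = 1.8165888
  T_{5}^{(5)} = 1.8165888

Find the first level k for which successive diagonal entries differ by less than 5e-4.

k = 4

|T_{1}^{(1)} − T_{0}^{(0)}| = 1.7540543 ≥ 5e-4
|T_{2}^{(2)} − T_{1}^{(1)}| = 0.2126316 ≥ 5e-4
|T_{3}^{(3)} − T_{2}^{(2)}| = 0.0048567 ≥ 5e-4
|T_{4}^{(4)} − T_{3}^{(3)}| = 0.0000247 < 5e-4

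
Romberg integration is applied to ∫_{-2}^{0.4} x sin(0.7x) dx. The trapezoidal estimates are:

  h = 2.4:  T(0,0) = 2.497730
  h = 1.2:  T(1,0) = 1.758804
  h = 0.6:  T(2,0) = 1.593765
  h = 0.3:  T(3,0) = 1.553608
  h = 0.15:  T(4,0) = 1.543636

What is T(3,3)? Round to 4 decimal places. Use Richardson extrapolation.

1.5403

Richardson extrapolation on the trapezoidal column (denominator 4−1=3):
T(1,1) = (4·1.758804 − 2.497730) / 3 = 1.512495
T(2,1) = (4·1.593765 − 1.758804) / 3 = 1.538752
T(3,1) = (4·1.553608 − 1.593765) / 3 = 1.540222
T(2,2) = (16·1.538752 − 1.512495) / 15 = 1.540502
T(3,2) = (16·1.540222 − 1.538752) / 15 = 1.540320
T(3,3) = 1.540320 + (1.540320 − 1.540502)/63 = 1.540317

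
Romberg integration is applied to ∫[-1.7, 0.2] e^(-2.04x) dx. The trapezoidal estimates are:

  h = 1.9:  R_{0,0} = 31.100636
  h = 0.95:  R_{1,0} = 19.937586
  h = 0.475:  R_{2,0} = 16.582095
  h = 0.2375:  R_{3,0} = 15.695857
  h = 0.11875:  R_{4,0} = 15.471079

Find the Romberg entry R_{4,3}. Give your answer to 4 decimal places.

Richardson extrapolation on the trapezoidal column (denominator 4−1=3):
R_{2,1} = (4·16.582095 − 19.937586) / 3 = 15.463598
R_{3,1} = 15.695857 + (15.695857 − 16.582095)/3 = 15.400444
R_{4,1} = (4·15.471079 − 15.695857) / 3 = 15.396153
R_{3,2} = (16·15.400444 − 15.463598) / 15 = 15.396234
R_{4,2} = (16·15.396153 − 15.400444) / 15 = 15.395867
R_{4,3} = 15.395867 + (15.395867 − 15.396234)/63 = 15.395861

15.3959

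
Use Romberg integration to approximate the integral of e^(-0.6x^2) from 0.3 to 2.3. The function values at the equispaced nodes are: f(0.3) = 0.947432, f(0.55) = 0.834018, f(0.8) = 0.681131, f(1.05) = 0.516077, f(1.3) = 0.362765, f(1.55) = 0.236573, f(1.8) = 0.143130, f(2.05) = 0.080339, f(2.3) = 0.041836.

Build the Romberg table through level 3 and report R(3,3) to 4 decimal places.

R(0,0) (trapezoid, 1 panel, h=2.0000): 0.989268
R(1,0) (trapezoid, 2 panels, h=1.0000): 0.857399
R(2,0) (trapezoid, 4 panels, h=0.5000): 0.840830
R(3,0) (trapezoid, 8 panels, h=0.2500): 0.837167
R(1,1) = 0.857399 + (0.857399 − 0.989268)/3 = 0.813443
R(2,1) = 0.840830 + (0.840830 − 0.857399)/3 = 0.835307
R(3,1) = 0.837167 + (0.837167 − 0.840830)/3 = 0.835946
R(2,2) = 0.835307 + (0.835307 − 0.813443)/15 = 0.836765
R(3,2) = 0.835946 + (0.835946 − 0.835307)/15 = 0.835989
R(3,3) = 0.835989 + (0.835989 − 0.836765)/63 = 0.835977

0.8360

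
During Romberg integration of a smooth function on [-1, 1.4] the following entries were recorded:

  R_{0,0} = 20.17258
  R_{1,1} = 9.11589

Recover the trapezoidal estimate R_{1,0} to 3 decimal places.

From R_{1,1} = (4·R_{1,0} − R_{0,0})/3, solve for R_{1,0}:
4·R_{1,0} = 3·9.11589 + 20.17258 = 47.52025
R_{1,0} = 11.88006

11.880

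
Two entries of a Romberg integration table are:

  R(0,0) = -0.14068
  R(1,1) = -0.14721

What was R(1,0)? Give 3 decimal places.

From R(1,1) = (4·R(1,0) − R(0,0))/3, solve for R(1,0):
4·R(1,0) = 3·(-0.14721) + (-0.14068) = -0.58231
R(1,0) = -0.14558

-0.146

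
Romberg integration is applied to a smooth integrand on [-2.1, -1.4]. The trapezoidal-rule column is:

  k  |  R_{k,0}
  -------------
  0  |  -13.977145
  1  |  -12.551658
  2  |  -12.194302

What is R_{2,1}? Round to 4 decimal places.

-12.0752

Richardson extrapolation on the trapezoidal column (denominator 4−1=3):
R_{2,1} = (4·(-12.194302) − (-12.551658)) / 3 = -12.075183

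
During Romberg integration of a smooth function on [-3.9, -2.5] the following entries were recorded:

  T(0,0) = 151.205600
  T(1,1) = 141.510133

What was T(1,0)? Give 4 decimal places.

From T(1,1) = (4·T(1,0) − T(0,0))/3, solve for T(1,0):
4·T(1,0) = 3·141.510133 + 151.205600 = 575.735999
T(1,0) = 143.934000

143.9340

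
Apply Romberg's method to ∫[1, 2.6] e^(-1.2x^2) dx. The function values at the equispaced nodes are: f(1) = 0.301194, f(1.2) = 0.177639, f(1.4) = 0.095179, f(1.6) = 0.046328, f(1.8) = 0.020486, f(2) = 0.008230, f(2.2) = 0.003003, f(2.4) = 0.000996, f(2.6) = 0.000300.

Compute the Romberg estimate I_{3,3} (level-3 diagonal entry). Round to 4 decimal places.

I_{0,0} (trapezoid, 1 panel, h=1.6000): 0.241195
I_{1,0} (trapezoid, 2 panels, h=0.8000): 0.136986
I_{2,0} (trapezoid, 4 panels, h=0.4000): 0.107766
I_{3,0} (trapezoid, 8 panels, h=0.2000): 0.100522
I_{1,1} = 0.136986 + (0.136986 − 0.241195)/3 = 0.102250
I_{2,1} = 0.107766 + (0.107766 − 0.136986)/3 = 0.098026
I_{3,1} = 0.100522 + (0.100522 − 0.107766)/3 = 0.098107
I_{2,2} = 0.098026 + (0.098026 − 0.102250)/15 = 0.097744
I_{3,2} = 0.098107 + (0.098107 − 0.098026)/15 = 0.098112
I_{3,3} = 0.098112 + (0.098112 − 0.097744)/63 = 0.098118

0.0981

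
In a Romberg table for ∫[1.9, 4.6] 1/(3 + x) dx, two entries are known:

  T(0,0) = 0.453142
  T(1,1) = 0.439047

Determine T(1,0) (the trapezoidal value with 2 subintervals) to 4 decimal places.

0.4426

From T(1,1) = (4·T(1,0) − T(0,0))/3, solve for T(1,0):
4·T(1,0) = 3·0.439047 + 0.453142 = 1.770283
T(1,0) = 0.442571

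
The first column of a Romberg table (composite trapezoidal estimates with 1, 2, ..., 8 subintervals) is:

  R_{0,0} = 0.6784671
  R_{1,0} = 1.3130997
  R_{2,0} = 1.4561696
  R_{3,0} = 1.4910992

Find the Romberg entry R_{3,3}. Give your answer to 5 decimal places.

Richardson extrapolation on the trapezoidal column (denominator 4−1=3):
R_{1,1} = 1.3130997 + (1.3130997 − 0.6784671)/3 = 1.5246439
R_{2,1} = (4·1.4561696 − 1.3130997) / 3 = 1.5038596
R_{3,1} = 1.4910992 + (1.4910992 − 1.4561696)/3 = 1.5027424
R_{2,2} = (16·1.5038596 − 1.5246439) / 15 = 1.5024740
R_{3,2} = 1.5027424 + (1.5027424 − 1.5038596)/15 = 1.5026679
R_{3,3} = 1.5026679 + (1.5026679 − 1.5024740)/63 = 1.5026710

1.50267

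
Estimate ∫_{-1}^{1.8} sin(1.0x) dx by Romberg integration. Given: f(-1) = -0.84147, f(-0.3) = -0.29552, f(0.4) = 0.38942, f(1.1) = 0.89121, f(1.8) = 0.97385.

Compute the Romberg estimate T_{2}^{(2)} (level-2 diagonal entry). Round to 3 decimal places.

0.767

T_{0}^{(0)} (trapezoid, 1 panel, h=2.8000): 0.18533
T_{1}^{(0)} (trapezoid, 2 panels, h=1.4000): 0.63785
T_{2}^{(0)} (trapezoid, 4 panels, h=0.7000): 0.73591
T_{1}^{(1)} = 0.63785 + (0.63785 − 0.18533)/3 = 0.78869
T_{2}^{(1)} = 0.73591 + (0.73591 − 0.63785)/3 = 0.76860
T_{2}^{(2)} = 0.76860 + (0.76860 − 0.78869)/15 = 0.76726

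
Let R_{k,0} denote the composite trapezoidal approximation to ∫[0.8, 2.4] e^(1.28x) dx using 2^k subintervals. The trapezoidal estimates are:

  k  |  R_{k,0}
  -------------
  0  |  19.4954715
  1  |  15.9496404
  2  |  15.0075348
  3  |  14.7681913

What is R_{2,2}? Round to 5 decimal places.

14.68855

R_{1,1} = (4·15.9496404 − 19.4954715) / 3 = 14.7676967
R_{2,1} = (4·15.0075348 − 15.9496404) / 3 = 14.6934996
R_{2,2} = (16·14.6934996 − 14.7676967) / 15 = 14.6885531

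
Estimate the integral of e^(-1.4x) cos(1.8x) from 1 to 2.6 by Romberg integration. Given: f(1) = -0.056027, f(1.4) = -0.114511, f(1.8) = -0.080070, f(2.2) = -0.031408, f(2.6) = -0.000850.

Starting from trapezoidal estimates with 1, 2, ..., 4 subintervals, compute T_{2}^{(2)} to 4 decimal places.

T_{0}^{(0)} (trapezoid, 1 panel, h=1.6000): -0.045502
T_{1}^{(0)} (trapezoid, 2 panels, h=0.8000): -0.086807
T_{2}^{(0)} (trapezoid, 4 panels, h=0.4000): -0.101771
T_{1}^{(1)} = -0.086807 + (-0.086807 − (-0.045502))/3 = -0.100575
T_{2}^{(1)} = -0.101771 + (-0.101771 − (-0.086807))/3 = -0.106759
T_{2}^{(2)} = -0.106759 + (-0.106759 − (-0.100575))/15 = -0.107171

-0.1072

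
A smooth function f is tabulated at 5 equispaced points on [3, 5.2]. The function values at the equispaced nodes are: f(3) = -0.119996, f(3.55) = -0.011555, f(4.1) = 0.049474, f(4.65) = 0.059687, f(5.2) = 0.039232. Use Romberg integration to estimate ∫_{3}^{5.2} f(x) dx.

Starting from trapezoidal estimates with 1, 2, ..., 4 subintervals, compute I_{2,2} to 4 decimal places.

I_{0,0} (trapezoid, 1 panel, h=2.2000): -0.088840
I_{1,0} (trapezoid, 2 panels, h=1.1000): 0.010001
I_{2,0} (trapezoid, 4 panels, h=0.5500): 0.031473
I_{1,1} = 0.010001 + (0.010001 − (-0.088840))/3 = 0.042948
I_{2,1} = 0.031473 + (0.031473 − 0.010001)/3 = 0.038630
I_{2,2} = 0.038630 + (0.038630 − 0.042948)/15 = 0.038342

0.0383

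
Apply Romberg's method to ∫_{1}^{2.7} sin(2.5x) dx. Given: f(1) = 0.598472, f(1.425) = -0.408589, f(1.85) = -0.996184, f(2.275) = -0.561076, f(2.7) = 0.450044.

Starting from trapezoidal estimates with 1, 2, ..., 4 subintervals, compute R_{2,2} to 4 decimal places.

-0.6733

R_{0,0} (trapezoid, 1 panel, h=1.7000): 0.891239
R_{1,0} (trapezoid, 2 panels, h=0.8500): -0.401137
R_{2,0} (trapezoid, 4 panels, h=0.4250): -0.612676
R_{1,1} = -0.401137 + (-0.401137 − 0.891239)/3 = -0.831929
R_{2,1} = -0.612676 + (-0.612676 − (-0.401137))/3 = -0.683189
R_{2,2} = -0.683189 + (-0.683189 − (-0.831929))/15 = -0.673273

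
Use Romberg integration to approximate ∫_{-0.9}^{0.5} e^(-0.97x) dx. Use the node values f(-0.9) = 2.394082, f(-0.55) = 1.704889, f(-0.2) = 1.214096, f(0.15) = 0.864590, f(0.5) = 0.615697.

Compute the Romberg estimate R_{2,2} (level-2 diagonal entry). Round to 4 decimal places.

R_{0,0} (trapezoid, 1 panel, h=1.4000): 2.106845
R_{1,0} (trapezoid, 2 panels, h=0.7000): 1.903290
R_{2,0} (trapezoid, 4 panels, h=0.3500): 1.850963
R_{1,1} = 1.903290 + (1.903290 − 2.106845)/3 = 1.835438
R_{2,1} = 1.850963 + (1.850963 − 1.903290)/3 = 1.833521
R_{2,2} = 1.833521 + (1.833521 − 1.835438)/15 = 1.833393

1.8334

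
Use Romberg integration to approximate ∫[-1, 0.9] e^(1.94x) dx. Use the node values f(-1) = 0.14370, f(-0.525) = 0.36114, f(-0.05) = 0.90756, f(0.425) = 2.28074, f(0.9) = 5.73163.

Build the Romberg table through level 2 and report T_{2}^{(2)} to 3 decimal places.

2.883

T_{0}^{(0)} (trapezoid, 1 panel, h=1.9000): 5.58156
T_{1}^{(0)} (trapezoid, 2 panels, h=0.9500): 3.65296
T_{2}^{(0)} (trapezoid, 4 panels, h=0.4750): 3.08137
T_{1}^{(1)} = 3.65296 + (3.65296 − 5.58156)/3 = 3.01009
T_{2}^{(1)} = 3.08137 + (3.08137 − 3.65296)/3 = 2.89084
T_{2}^{(2)} = 2.89084 + (2.89084 − 3.01009)/15 = 2.88289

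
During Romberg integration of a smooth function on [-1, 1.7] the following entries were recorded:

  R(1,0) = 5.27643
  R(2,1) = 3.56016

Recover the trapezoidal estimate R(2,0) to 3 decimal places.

From R(2,1) = (4·R(2,0) − R(1,0))/3, solve for R(2,0):
4·R(2,0) = 3·3.56016 + 5.27643 = 15.95691
R(2,0) = 3.98923

3.989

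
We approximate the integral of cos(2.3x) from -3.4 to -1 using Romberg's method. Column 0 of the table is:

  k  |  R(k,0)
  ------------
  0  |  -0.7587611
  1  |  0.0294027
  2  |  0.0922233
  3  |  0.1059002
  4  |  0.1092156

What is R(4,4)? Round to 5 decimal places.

R(1,1) = 0.0294027 + (0.0294027 − (-0.7587611))/3 = 0.2921240
R(2,1) = (4·0.0922233 − 0.0294027) / 3 = 0.1131635
R(3,1) = (4·0.1059002 − 0.0922233) / 3 = 0.1104592
R(4,1) = (4·0.1092156 − 0.1059002) / 3 = 0.1103207
R(2,2) = 0.1131635 + (0.1131635 − 0.2921240)/15 = 0.1012328
R(3,2) = (16·0.1104592 − 0.1131635) / 15 = 0.1102789
R(4,2) = 0.1103207 + (0.1103207 − 0.1104592)/15 = 0.1103115
R(3,3) = (64·0.1102789 − 0.1012328) / 63 = 0.1104225
R(4,3) = (64·0.1103115 − 0.1102789) / 63 = 0.1103120
R(4,4) = (256·0.1103120 − 0.1104225) / 255 = 0.1103116
(Column j=1 coincides with Simpson's rule on the same nodes.)

0.11031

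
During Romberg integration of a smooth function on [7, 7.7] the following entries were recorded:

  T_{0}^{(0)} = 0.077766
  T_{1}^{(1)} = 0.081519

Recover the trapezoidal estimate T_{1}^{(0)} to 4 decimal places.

0.0806

From T_{1}^{(1)} = (4·T_{1}^{(0)} − T_{0}^{(0)})/3, solve for T_{1}^{(0)}:
4·T_{1}^{(0)} = 3·0.081519 + 0.077766 = 0.322323
T_{1}^{(0)} = 0.080581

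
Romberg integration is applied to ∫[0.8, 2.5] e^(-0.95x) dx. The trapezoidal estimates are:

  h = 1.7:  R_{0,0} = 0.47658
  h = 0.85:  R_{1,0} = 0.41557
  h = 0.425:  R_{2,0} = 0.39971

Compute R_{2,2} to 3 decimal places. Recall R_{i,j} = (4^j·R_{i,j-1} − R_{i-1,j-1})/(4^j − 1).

R_{1,1} = 0.41557 + (0.41557 − 0.47658)/3 = 0.39523
R_{2,1} = (4·0.39971 − 0.41557) / 3 = 0.39442
R_{2,2} = 0.39442 + (0.39442 − 0.39523)/15 = 0.39437

0.394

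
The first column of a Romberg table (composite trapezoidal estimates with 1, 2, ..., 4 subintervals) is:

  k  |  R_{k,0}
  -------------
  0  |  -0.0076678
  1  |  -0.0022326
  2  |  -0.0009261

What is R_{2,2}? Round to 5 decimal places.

-0.00050

Richardson extrapolation on the trapezoidal column (denominator 4−1=3):
R_{1,1} = (4·(-0.0022326) − (-0.0076678)) / 3 = -0.0004209
R_{2,1} = -0.0009261 + (-0.0009261 − (-0.0022326))/3 = -0.0004906
R_{2,2} = -0.0004906 + (-0.0004906 − (-0.0004209))/15 = -0.0004952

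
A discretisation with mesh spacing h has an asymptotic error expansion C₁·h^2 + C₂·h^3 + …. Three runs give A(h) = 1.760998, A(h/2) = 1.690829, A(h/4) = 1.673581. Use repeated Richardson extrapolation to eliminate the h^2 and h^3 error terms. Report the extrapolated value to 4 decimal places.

1.6679

First eliminate the h^2 term (factor 2^2 = 4):
  B₁ = (4·1.690829 − 1.760998)/3 = 1.667439
  B₂ = (4·1.673581 − 1.690829)/3 = 1.667832
Then eliminate the h^3 term (factor 2^3 = 8):
  (8·1.667832 − 1.667439)/7 = 1.667888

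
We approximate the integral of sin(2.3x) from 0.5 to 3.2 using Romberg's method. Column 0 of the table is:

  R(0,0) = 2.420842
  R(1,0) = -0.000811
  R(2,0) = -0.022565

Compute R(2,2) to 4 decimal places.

R(1,1) = (4·(-0.000811) − 2.420842) / 3 = -0.808029
R(2,1) = -0.022565 + (-0.022565 − (-0.000811))/3 = -0.029816
R(2,2) = (16·(-0.029816) − (-0.808029)) / 15 = 0.022065

0.0221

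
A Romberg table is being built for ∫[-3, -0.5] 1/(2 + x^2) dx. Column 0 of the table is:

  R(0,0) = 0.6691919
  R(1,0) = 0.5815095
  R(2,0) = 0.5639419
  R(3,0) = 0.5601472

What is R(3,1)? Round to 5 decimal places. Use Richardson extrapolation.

Richardson extrapolation on the trapezoidal column (denominator 4−1=3):
R(3,1) = 0.5601472 + (0.5601472 − 0.5639419)/3 = 0.5588823

0.55888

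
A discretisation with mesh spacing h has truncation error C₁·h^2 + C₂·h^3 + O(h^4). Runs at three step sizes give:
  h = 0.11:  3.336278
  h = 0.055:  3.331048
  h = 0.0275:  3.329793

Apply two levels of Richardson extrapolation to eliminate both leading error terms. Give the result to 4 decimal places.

3.3294

First eliminate the h^2 term (factor 2^2 = 4):
  B₁ = (4·3.331048 − 3.336278)/3 = 3.329305
  B₂ = (4·3.329793 − 3.331048)/3 = 3.329375
Then eliminate the h^3 term (factor 2^3 = 8):
  (8·3.329375 − 3.329305)/7 = 3.329385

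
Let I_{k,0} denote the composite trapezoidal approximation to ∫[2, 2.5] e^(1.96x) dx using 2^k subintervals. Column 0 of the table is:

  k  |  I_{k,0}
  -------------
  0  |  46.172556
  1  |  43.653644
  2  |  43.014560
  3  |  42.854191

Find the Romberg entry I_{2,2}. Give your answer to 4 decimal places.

42.8007

Richardson extrapolation on the trapezoidal column (denominator 4−1=3):
I_{1,1} = (4·43.653644 − 46.172556) / 3 = 42.814007
I_{2,1} = (4·43.014560 − 43.653644) / 3 = 42.801532
I_{2,2} = 42.801532 + (42.801532 − 42.814007)/15 = 42.800700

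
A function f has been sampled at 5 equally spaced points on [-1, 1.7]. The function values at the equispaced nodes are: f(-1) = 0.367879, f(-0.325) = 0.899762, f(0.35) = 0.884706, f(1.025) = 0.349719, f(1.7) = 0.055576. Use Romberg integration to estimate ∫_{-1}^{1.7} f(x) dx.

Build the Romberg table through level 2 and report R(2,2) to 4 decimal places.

1.6069

R(0,0) (trapezoid, 1 panel, h=2.7000): 0.571664
R(1,0) (trapezoid, 2 panels, h=1.3500): 1.480185
R(2,0) (trapezoid, 4 panels, h=0.6750): 1.583492
R(1,1) = 1.480185 + (1.480185 − 0.571664)/3 = 1.783025
R(2,1) = 1.583492 + (1.583492 − 1.480185)/3 = 1.617928
R(2,2) = 1.617928 + (1.617928 − 1.783025)/15 = 1.606922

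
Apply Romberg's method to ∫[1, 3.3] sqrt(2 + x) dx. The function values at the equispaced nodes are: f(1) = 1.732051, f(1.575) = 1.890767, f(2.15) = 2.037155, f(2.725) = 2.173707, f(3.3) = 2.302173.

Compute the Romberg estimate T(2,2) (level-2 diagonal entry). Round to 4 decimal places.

4.6702

T(0,0) (trapezoid, 1 panel, h=2.3000): 4.639358
T(1,0) (trapezoid, 2 panels, h=1.1500): 4.662407
T(2,0) (trapezoid, 4 panels, h=0.5750): 4.668276
T(1,1) = 4.662407 + (4.662407 − 4.639358)/3 = 4.670090
T(2,1) = 4.668276 + (4.668276 − 4.662407)/3 = 4.670232
T(2,2) = 4.670232 + (4.670232 − 4.670090)/15 = 4.670241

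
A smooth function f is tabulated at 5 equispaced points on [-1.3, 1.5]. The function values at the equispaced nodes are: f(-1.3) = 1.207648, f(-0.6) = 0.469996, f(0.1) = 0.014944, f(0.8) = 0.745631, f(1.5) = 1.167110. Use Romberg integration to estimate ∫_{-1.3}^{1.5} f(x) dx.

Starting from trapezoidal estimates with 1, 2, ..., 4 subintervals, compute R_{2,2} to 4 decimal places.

R_{0,0} (trapezoid, 1 panel, h=2.8000): 3.324661
R_{1,0} (trapezoid, 2 panels, h=1.4000): 1.683252
R_{2,0} (trapezoid, 4 panels, h=0.7000): 1.692565
R_{1,1} = 1.683252 + (1.683252 − 3.324661)/3 = 1.136116
R_{2,1} = 1.692565 + (1.692565 − 1.683252)/3 = 1.695669
R_{2,2} = 1.695669 + (1.695669 − 1.136116)/15 = 1.732973

1.7330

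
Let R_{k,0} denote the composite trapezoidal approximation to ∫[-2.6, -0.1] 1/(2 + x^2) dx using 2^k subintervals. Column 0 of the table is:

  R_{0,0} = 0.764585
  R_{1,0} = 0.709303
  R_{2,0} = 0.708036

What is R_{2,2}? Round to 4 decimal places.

0.7087

R_{1,1} = 0.709303 + (0.709303 − 0.764585)/3 = 0.690876
R_{2,1} = 0.708036 + (0.708036 − 0.709303)/3 = 0.707614
R_{2,2} = 0.707614 + (0.707614 − 0.690876)/15 = 0.708730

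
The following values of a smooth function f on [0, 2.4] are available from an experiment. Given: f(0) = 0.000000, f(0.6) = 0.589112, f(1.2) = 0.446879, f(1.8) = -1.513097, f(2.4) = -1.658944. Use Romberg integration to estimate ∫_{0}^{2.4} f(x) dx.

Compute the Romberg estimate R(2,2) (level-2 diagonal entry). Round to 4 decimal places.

R(0,0) (trapezoid, 1 panel, h=2.4000): -1.990733
R(1,0) (trapezoid, 2 panels, h=1.2000): -0.459112
R(2,0) (trapezoid, 4 panels, h=0.6000): -0.783947
R(1,1) = -0.459112 + (-0.459112 − (-1.990733))/3 = 0.051428
R(2,1) = -0.783947 + (-0.783947 − (-0.459112))/3 = -0.892225
R(2,2) = -0.892225 + (-0.892225 − 0.051428)/15 = -0.955135

-0.9551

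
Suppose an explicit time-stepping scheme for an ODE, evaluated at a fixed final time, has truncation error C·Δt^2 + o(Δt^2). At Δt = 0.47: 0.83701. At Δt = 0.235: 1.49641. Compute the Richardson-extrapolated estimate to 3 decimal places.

1.716

The leading error scales as Δt^2; refining by a factor of 2 reduces it by 2^2 = 4.
Extrapolated value = (4·A(Δt/2) − A(Δt)) / (4 − 1)
= (4·1.49641 − 0.83701) / 3
= 5.14863 / 3 = 1.71621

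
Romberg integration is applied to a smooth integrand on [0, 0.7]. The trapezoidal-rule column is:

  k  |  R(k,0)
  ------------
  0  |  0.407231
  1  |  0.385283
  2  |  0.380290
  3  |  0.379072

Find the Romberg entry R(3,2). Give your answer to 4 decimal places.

R(2,1) = 0.380290 + (0.380290 − 0.385283)/3 = 0.378626
R(3,1) = 0.379072 + (0.379072 − 0.380290)/3 = 0.378666
R(3,2) = (16·0.378666 − 0.378626) / 15 = 0.378669

0.3787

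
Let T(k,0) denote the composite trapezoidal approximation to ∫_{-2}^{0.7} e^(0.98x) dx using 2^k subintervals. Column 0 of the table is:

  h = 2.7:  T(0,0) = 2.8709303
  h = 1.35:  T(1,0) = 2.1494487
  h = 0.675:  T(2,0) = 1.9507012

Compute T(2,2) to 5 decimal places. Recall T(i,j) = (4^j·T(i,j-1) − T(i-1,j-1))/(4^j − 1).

T(1,1) = 2.1494487 + (2.1494487 − 2.8709303)/3 = 1.9089548
T(2,1) = 1.9507012 + (1.9507012 − 2.1494487)/3 = 1.8844520
T(2,2) = 1.8844520 + (1.8844520 − 1.9089548)/15 = 1.8828185
(Column j=1 coincides with Simpson's rule on the same nodes.)

1.88282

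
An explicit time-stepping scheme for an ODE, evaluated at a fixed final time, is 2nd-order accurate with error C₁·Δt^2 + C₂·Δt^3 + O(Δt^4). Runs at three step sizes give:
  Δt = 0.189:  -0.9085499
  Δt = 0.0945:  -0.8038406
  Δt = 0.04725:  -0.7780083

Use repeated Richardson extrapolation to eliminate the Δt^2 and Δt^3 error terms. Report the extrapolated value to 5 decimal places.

-0.76946

First eliminate the Δt^2 term (factor 2^2 = 4):
  B₁ = (4·(-0.8038406) − (-0.9085499))/3 = -0.7689375
  B₂ = (4·(-0.7780083) − (-0.8038406))/3 = -0.7693975
Then eliminate the Δt^3 term (factor 2^3 = 8):
  (8·(-0.7693975) − (-0.7689375))/7 = -0.7694632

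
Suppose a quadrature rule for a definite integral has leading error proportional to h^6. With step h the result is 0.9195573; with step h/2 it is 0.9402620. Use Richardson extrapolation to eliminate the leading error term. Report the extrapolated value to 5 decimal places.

0.94059

The leading error scales as h^6; refining by a factor of 2 reduces it by 2^6 = 64.
Extrapolated value = (64·A(h/2) − A(h)) / (64 − 1)
= (64·0.9402620 − 0.9195573) / 63
= 59.2572107 / 63 = 0.9405906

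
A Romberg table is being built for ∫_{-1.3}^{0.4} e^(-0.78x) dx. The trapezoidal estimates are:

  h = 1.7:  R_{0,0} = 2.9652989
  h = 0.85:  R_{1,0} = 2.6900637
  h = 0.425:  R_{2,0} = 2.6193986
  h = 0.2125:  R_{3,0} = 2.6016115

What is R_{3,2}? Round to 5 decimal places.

R_{2,1} = (4·2.6193986 − 2.6900637) / 3 = 2.5958436
R_{3,1} = (4·2.6016115 − 2.6193986) / 3 = 2.5956825
R_{3,2} = 2.5956825 + (2.5956825 − 2.5958436)/15 = 2.5956718
(Column j=1 coincides with Simpson's rule on the same nodes.)

2.59567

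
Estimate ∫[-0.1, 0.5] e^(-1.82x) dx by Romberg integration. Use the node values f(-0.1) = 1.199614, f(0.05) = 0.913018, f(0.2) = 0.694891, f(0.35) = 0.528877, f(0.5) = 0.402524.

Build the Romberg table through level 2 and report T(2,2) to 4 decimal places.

T(0,0) (trapezoid, 1 panel, h=0.6000): 0.480641
T(1,0) (trapezoid, 2 panels, h=0.3000): 0.448788
T(2,0) (trapezoid, 4 panels, h=0.1500): 0.440678
T(1,1) = 0.448788 + (0.448788 − 0.480641)/3 = 0.438170
T(2,1) = 0.440678 + (0.440678 − 0.448788)/3 = 0.437975
T(2,2) = 0.437975 + (0.437975 − 0.438170)/15 = 0.437962

0.4380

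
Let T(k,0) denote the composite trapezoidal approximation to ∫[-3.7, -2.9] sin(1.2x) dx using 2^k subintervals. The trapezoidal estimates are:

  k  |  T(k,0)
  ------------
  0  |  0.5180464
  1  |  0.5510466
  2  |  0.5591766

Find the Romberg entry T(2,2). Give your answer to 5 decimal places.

Richardson extrapolation on the trapezoidal column (denominator 4−1=3):
T(1,1) = 0.5510466 + (0.5510466 − 0.5180464)/3 = 0.5620467
T(2,1) = (4·0.5591766 − 0.5510466) / 3 = 0.5618866
T(2,2) = 0.5618866 + (0.5618866 − 0.5620467)/15 = 0.5618759

0.56188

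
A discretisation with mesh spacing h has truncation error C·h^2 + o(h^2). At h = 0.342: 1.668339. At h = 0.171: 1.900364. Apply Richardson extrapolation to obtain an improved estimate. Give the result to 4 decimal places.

1.9777

Extrapolated value = (4·A(h/2) − A(h)) / (4 − 1)
= (4·1.900364 − 1.668339) / 3
= 5.933117 / 3 = 1.977706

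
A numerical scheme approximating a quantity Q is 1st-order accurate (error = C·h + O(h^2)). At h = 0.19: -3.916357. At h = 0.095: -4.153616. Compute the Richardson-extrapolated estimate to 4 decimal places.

-4.3909

The leading error scales as h; refining by a factor of 2 reduces it by 2^1 = 2.
Extrapolated value = (2·A(h/2) − A(h)) / (2 − 1)
= (2·(-4.153616) − (-3.916357)) / 1
= -4.390875 / 1 = -4.390875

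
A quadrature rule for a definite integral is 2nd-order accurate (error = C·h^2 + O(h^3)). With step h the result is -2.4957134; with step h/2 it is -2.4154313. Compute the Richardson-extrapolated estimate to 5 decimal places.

The leading error scales as h^2; refining by a factor of 2 reduces it by 2^2 = 4.
Extrapolated value = (4·A(h/2) − A(h)) / (4 − 1)
= (4·(-2.4154313) − (-2.4957134)) / 3
= -7.1660118 / 3 = -2.3886706

-2.38867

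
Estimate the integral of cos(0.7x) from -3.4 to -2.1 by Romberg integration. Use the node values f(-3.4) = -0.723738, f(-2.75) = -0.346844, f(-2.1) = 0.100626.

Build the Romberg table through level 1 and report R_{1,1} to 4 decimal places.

R_{0,0} (trapezoid, 1 panel, h=1.3000): -0.405023
R_{1,0} (trapezoid, 2 panels, h=0.6500): -0.427960
R_{1,1} = -0.427960 + (-0.427960 − (-0.405023))/3 = -0.435606

-0.4356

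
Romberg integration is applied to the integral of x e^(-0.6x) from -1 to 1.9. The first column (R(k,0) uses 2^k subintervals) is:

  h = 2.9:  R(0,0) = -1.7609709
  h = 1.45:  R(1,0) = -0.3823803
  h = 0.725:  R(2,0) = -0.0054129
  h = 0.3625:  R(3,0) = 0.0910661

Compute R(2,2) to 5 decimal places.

0.12312

R(1,1) = (4·(-0.3823803) − (-1.7609709)) / 3 = 0.0771499
R(2,1) = -0.0054129 + (-0.0054129 − (-0.3823803))/3 = 0.1202429
R(2,2) = 0.1202429 + (0.1202429 − 0.0771499)/15 = 0.1231158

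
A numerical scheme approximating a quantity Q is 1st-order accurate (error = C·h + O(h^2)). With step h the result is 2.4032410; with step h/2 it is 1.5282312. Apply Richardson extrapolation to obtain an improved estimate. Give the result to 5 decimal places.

0.65322

The leading error scales as h; refining by a factor of 2 reduces it by 2^1 = 2.
Extrapolated value = (2·A(h/2) − A(h)) / (2 − 1)
= (2·1.5282312 − 2.4032410) / 1
= 0.6532214 / 1 = 0.6532214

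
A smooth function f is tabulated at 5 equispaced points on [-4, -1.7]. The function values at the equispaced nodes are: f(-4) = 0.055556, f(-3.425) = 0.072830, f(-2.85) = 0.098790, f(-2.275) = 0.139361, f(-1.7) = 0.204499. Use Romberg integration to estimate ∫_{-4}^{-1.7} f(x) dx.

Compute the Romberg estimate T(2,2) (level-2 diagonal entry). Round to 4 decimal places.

T(0,0) (trapezoid, 1 panel, h=2.3000): 0.299063
T(1,0) (trapezoid, 2 panels, h=1.1500): 0.263140
T(2,0) (trapezoid, 4 panels, h=0.5750): 0.253580
T(1,1) = 0.263140 + (0.263140 − 0.299063)/3 = 0.251166
T(2,1) = 0.253580 + (0.253580 − 0.263140)/3 = 0.250393
T(2,2) = 0.250393 + (0.250393 − 0.251166)/15 = 0.250341

0.2503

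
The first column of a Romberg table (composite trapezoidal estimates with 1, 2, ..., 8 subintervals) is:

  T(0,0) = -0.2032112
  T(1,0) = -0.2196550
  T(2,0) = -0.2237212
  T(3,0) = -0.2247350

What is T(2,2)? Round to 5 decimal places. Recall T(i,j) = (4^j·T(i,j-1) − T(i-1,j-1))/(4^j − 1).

-0.22507

T(1,1) = -0.2196550 + (-0.2196550 − (-0.2032112))/3 = -0.2251363
T(2,1) = -0.2237212 + (-0.2237212 − (-0.2196550))/3 = -0.2250766
T(2,2) = -0.2250766 + (-0.2250766 − (-0.2251363))/15 = -0.2250726
(Column j=1 coincides with Simpson's rule on the same nodes.)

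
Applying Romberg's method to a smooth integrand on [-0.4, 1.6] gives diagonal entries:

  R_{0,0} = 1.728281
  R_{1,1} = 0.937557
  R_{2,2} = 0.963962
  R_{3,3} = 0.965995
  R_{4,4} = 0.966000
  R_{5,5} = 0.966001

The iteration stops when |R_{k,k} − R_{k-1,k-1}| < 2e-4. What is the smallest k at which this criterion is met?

|R_{1,1} − R_{0,0}| = 0.790724 ≥ 2e-4
|R_{2,2} − R_{1,1}| = 0.026405 ≥ 2e-4
|R_{3,3} − R_{2,2}| = 0.002033 ≥ 2e-4
|R_{4,4} − R_{3,3}| = 0.000005 < 2e-4

k = 4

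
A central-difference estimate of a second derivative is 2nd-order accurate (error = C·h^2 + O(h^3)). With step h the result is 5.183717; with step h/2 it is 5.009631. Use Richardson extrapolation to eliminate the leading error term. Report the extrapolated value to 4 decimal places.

4.9516

Extrapolated value = (4·A(h/2) − A(h)) / (4 − 1)
= (4·5.009631 − 5.183717) / 3
= 14.854807 / 3 = 4.951602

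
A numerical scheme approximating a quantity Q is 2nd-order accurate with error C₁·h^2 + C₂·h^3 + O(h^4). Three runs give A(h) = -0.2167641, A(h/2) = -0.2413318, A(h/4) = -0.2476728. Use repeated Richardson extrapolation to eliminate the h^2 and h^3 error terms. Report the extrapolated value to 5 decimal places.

First eliminate the h^2 term (factor 2^2 = 4):
  B₁ = (4·(-0.2413318) − (-0.2167641))/3 = -0.2495210
  B₂ = (4·(-0.2476728) − (-0.2413318))/3 = -0.2497865
Then eliminate the h^3 term (factor 2^3 = 8):
  (8·(-0.2497865) − (-0.2495210))/7 = -0.2498244

-0.24982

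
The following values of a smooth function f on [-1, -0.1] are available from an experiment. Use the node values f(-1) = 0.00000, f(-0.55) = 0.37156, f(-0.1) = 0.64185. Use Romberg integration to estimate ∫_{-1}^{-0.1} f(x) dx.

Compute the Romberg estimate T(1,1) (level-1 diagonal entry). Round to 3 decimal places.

0.319

T(0,0) (trapezoid, 1 panel, h=0.9000): 0.28883
T(1,0) (trapezoid, 2 panels, h=0.4500): 0.31162
T(1,1) = 0.31162 + (0.31162 − 0.28883)/3 = 0.31922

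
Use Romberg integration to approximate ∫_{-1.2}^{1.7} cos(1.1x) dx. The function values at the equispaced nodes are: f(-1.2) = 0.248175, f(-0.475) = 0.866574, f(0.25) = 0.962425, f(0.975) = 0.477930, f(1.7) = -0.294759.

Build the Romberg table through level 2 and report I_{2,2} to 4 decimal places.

I_{0,0} (trapezoid, 1 panel, h=2.9000): -0.067547
I_{1,0} (trapezoid, 2 panels, h=1.4500): 1.361743
I_{2,0} (trapezoid, 4 panels, h=0.7250): 1.655637
I_{1,1} = 1.361743 + (1.361743 − (-0.067547))/3 = 1.838173
I_{2,1} = 1.655637 + (1.655637 − 1.361743)/3 = 1.753602
I_{2,2} = 1.753602 + (1.753602 − 1.838173)/15 = 1.747964

1.7480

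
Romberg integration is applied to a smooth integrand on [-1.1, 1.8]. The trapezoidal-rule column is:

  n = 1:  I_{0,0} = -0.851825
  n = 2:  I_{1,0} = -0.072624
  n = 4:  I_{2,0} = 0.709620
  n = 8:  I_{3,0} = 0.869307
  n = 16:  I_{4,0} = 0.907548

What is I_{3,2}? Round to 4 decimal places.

I_{2,1} = 0.709620 + (0.709620 − (-0.072624))/3 = 0.970368
I_{3,1} = 0.869307 + (0.869307 − 0.709620)/3 = 0.922536
I_{3,2} = 0.922536 + (0.922536 − 0.970368)/15 = 0.919347
(Column j=1 coincides with Simpson's rule on the same nodes.)

0.9193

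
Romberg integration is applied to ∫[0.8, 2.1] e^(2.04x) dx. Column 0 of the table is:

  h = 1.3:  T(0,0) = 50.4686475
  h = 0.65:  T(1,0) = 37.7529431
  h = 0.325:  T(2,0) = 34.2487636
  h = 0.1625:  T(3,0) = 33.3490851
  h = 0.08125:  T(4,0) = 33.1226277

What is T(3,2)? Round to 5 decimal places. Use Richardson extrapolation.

33.04709

Richardson extrapolation on the trapezoidal column (denominator 4−1=3):
T(2,1) = 34.2487636 + (34.2487636 − 37.7529431)/3 = 33.0807038
T(3,1) = 33.3490851 + (33.3490851 − 34.2487636)/3 = 33.0491923
T(3,2) = (16·33.0491923 − 33.0807038) / 15 = 33.0470915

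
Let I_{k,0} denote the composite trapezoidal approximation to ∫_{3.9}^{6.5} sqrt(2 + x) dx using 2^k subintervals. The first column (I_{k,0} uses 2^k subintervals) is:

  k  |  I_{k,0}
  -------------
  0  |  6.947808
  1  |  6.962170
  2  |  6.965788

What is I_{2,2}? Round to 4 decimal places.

6.9670

Richardson extrapolation on the trapezoidal column (denominator 4−1=3):
I_{1,1} = 6.962170 + (6.962170 − 6.947808)/3 = 6.966957
I_{2,1} = 6.965788 + (6.965788 − 6.962170)/3 = 6.966994
I_{2,2} = 6.966994 + (6.966994 − 6.966957)/15 = 6.966996
(Column j=1 coincides with Simpson's rule on the same nodes.)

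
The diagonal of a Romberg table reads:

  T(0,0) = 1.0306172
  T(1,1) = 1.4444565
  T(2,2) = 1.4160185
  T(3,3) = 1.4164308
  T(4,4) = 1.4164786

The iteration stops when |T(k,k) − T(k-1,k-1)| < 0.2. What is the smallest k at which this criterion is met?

k = 2

|T(1,1) − T(0,0)| = 0.4138393 ≥ 0.2
|T(2,2) − T(1,1)| = 0.0284380 < 0.2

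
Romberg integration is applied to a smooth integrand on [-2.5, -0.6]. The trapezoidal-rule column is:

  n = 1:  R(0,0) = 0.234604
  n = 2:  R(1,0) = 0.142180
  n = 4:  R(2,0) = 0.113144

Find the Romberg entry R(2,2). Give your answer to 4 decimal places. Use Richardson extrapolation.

Richardson extrapolation on the trapezoidal column (denominator 4−1=3):
R(1,1) = 0.142180 + (0.142180 − 0.234604)/3 = 0.111372
R(2,1) = (4·0.113144 − 0.142180) / 3 = 0.103465
R(2,2) = (16·0.103465 − 0.111372) / 15 = 0.102938

0.1029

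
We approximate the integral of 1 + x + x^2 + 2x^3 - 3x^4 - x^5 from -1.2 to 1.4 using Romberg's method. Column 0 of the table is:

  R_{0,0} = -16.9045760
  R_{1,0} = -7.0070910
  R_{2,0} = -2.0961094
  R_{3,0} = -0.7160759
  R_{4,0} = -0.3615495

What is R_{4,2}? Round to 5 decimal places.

-0.24253

R_{3,1} = -0.7160759 + (-0.7160759 − (-2.0961094))/3 = -0.2560647
R_{4,1} = -0.3615495 + (-0.3615495 − (-0.7160759))/3 = -0.2433740
R_{4,2} = (16·(-0.2433740) − (-0.2560647)) / 15 = -0.2425280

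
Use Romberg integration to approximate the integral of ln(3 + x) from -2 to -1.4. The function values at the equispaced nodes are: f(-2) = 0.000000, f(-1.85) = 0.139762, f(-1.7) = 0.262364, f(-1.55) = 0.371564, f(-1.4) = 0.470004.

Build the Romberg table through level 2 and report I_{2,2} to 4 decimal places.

0.1520

I_{0,0} (trapezoid, 1 panel, h=0.6000): 0.141001
I_{1,0} (trapezoid, 2 panels, h=0.3000): 0.149210
I_{2,0} (trapezoid, 4 panels, h=0.1500): 0.151304
I_{1,1} = 0.149210 + (0.149210 − 0.141001)/3 = 0.151946
I_{2,1} = 0.151304 + (0.151304 − 0.149210)/3 = 0.152002
I_{2,2} = 0.152002 + (0.152002 − 0.151946)/15 = 0.152006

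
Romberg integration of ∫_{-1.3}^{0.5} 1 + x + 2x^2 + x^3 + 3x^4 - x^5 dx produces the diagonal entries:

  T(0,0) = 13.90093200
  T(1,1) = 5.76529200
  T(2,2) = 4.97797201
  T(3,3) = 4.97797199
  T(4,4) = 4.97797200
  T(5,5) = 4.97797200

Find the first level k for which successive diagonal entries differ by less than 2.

k = 2

|T(1,1) − T(0,0)| = 8.13564000 ≥ 2
|T(2,2) − T(1,1)| = 0.78731999 < 2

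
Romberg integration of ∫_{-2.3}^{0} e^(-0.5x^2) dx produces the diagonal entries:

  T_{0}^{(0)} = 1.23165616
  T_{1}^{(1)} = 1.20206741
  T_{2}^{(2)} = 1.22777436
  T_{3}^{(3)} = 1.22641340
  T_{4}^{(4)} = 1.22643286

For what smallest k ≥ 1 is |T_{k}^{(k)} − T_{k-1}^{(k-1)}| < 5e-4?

|T_{1}^{(1)} − T_{0}^{(0)}| = 0.02958875 ≥ 5e-4
|T_{2}^{(2)} − T_{1}^{(1)}| = 0.02570695 ≥ 5e-4
|T_{3}^{(3)} − T_{2}^{(2)}| = 0.00136096 ≥ 5e-4
|T_{4}^{(4)} − T_{3}^{(3)}| = 0.00001946 < 5e-4

k = 4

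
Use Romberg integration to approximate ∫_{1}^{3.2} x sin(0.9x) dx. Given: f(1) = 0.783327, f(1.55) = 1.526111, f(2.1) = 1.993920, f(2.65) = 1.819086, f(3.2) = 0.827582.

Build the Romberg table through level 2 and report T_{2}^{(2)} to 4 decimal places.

T_{0}^{(0)} (trapezoid, 1 panel, h=2.2000): 1.772000
T_{1}^{(0)} (trapezoid, 2 panels, h=1.1000): 3.079312
T_{2}^{(0)} (trapezoid, 4 panels, h=0.5500): 3.379514
T_{1}^{(1)} = 3.079312 + (3.079312 − 1.772000)/3 = 3.515083
T_{2}^{(1)} = 3.379514 + (3.379514 − 3.079312)/3 = 3.479581
T_{2}^{(2)} = 3.479581 + (3.479581 − 3.515083)/15 = 3.477214

3.4772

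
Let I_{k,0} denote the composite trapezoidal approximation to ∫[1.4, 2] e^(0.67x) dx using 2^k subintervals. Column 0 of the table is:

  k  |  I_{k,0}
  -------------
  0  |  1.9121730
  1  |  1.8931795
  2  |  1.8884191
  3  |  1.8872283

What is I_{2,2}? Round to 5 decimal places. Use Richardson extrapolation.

I_{1,1} = (4·1.8931795 − 1.9121730) / 3 = 1.8868483
I_{2,1} = 1.8884191 + (1.8884191 − 1.8931795)/3 = 1.8868323
I_{2,2} = (16·1.8868323 − 1.8868483) / 15 = 1.8868312

1.88683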